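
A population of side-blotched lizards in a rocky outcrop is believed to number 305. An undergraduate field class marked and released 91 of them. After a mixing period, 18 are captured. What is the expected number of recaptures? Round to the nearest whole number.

expected recaptures ≈ 5

Expected recaptures E[R] = M·C / N.
E[R] = 91 × 18 / 305 = 1638 / 305 ≈ 5.4 → 5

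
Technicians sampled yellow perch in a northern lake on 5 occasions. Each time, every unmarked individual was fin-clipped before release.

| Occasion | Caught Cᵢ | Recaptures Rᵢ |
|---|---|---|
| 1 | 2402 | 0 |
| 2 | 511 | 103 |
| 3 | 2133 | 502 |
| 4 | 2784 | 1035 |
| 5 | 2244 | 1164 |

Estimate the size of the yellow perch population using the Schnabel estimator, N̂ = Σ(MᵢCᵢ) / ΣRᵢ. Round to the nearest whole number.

Marked at large before each occasion: Mᵢ = Σⱼ<ᵢ (Cⱼ − Rⱼ) → M1=0, M2=2402, M3=2810, M4=4441, M5=6190
Σ MᵢCᵢ = 0·2402 + 2402·511 + 2810·2133 + 4441·2784 + 6190·2244 = 0 + 1227422 + 5993730 + 12363744 + 13890360 = 33475256
Σ Rᵢ = 0 + 103 + 502 + 1035 + 1164 = 2804
N̂ = 33475256 / 2804 ≈ 11938.4 → 11938

N ≈ 11,938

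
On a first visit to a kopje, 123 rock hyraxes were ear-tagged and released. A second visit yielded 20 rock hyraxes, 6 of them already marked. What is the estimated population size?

The marked fraction in the recapture sample should equal the marked fraction in the population: 6/20 = 123/N.
N = (123 × 20) / 6 = 2460 / 6 = 410

N = 410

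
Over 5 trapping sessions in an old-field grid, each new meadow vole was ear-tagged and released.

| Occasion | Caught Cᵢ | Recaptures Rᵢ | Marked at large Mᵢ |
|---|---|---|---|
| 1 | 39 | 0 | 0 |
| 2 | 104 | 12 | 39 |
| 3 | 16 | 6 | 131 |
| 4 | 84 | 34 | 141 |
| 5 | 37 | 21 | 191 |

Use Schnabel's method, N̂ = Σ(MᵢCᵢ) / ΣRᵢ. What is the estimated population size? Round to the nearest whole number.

N ≈ 343

Σ MᵢCᵢ = 0·39 + 39·104 + 131·16 + 141·84 + 191·37 = 0 + 4056 + 2096 + 11844 + 7067 = 25063
Σ Rᵢ = 0 + 12 + 6 + 34 + 21 = 73
N̂ = 25063 / 73 ≈ 343.3 → 343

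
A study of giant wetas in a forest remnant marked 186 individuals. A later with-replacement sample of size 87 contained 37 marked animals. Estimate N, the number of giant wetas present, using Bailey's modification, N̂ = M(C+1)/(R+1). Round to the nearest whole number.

N̂ = 186·(87+1)/(37+1) = 186·88/38 = 16368/38 ≈ 430.7 → 431

N ≈ 431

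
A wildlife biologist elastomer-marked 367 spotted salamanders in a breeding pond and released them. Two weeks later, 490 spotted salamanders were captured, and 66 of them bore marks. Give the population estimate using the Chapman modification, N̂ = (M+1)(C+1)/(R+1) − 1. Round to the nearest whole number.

N ≈ 2696

N̂ = (367+1)(490+1)/(66+1) − 1 = 368·491/67 − 1
= 180688/67 − 1 ≈ 2696.8 − 1 ≈ 2695.8 → 2696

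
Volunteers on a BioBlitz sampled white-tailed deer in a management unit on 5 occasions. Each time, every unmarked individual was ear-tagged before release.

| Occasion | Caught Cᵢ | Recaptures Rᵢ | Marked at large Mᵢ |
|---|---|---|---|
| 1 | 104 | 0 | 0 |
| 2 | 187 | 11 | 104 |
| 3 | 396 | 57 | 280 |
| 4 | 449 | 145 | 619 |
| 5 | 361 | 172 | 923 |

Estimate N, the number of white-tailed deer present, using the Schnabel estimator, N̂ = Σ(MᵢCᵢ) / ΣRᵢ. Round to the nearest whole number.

N ≈ 1926

Σ MᵢCᵢ = 0·104 + 104·187 + 280·396 + 619·449 + 923·361 = 0 + 19448 + 110880 + 277931 + 333203 = 741462
Σ Rᵢ = 0 + 11 + 57 + 145 + 172 = 385
N̂ = 741462 / 385 ≈ 1925.9 → 1926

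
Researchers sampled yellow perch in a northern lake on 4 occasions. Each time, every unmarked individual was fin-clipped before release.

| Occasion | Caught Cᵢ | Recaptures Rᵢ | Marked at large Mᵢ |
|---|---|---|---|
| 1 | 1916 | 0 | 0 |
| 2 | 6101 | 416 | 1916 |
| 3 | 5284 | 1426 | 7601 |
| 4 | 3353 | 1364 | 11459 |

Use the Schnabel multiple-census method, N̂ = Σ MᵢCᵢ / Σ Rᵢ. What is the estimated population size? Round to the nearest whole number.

Σ MᵢCᵢ = 0·1916 + 1916·6101 + 7601·5284 + 11459·3353 = 0 + 11689516 + 40163684 + 38422027 = 90275227
Σ Rᵢ = 0 + 416 + 1426 + 1364 = 3206
N̂ = 90275227 / 3206 ≈ 28158.2 → 28158

N ≈ 28,158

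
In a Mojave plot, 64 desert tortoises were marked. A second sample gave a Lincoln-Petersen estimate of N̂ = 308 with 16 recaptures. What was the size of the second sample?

C = 77

From N = M·C/R: C = N·R / M = 308·16 / 64 = 4928 / 64 = 77.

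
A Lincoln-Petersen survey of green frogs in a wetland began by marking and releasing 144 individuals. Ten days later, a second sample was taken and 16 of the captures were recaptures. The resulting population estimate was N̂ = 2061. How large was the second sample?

From N = M·C/R: C = N·R / M = 2061·16 / 144 = 32976 / 144 = 229.

C = 229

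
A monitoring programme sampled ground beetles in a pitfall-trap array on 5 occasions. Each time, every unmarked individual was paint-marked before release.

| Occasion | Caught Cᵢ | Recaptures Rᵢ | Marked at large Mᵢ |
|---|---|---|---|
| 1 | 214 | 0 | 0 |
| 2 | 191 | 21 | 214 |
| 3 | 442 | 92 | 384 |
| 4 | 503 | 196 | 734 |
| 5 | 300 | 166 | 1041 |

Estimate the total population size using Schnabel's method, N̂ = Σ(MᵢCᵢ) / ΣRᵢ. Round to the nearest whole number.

Σ MᵢCᵢ = 0·214 + 214·191 + 384·442 + 734·503 + 1041·300 = 0 + 40874 + 169728 + 369202 + 312300 = 892104
Σ Rᵢ = 0 + 21 + 92 + 196 + 166 = 475
N̂ = 892104 / 475 ≈ 1878.1 → 1878

N ≈ 1878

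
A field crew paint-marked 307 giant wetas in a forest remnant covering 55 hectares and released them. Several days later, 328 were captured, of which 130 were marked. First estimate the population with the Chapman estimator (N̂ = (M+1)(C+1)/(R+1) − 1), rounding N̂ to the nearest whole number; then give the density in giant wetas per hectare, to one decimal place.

N̂ = 308·329/131 − 1 = 101332/131 − 1 ≈ 772.5 → 773
Density = N̂ / area = 773 / 55 ≈ 14.05 → 14.1 per hectare

density ≈ 14.1 giant wetas per hectare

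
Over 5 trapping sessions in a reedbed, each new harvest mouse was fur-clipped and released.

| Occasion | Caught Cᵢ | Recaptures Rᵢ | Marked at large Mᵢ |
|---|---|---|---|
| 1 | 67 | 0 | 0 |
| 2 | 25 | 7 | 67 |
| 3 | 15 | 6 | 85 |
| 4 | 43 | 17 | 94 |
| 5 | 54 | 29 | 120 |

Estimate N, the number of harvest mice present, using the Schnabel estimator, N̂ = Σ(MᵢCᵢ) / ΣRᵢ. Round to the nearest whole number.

N ≈ 228

Σ MᵢCᵢ = 0·67 + 67·25 + 85·15 + 94·43 + 120·54 = 0 + 1675 + 1275 + 4042 + 6480 = 13472
Σ Rᵢ = 0 + 7 + 6 + 17 + 29 = 59
N̂ = 13472 / 59 ≈ 228.3 → 228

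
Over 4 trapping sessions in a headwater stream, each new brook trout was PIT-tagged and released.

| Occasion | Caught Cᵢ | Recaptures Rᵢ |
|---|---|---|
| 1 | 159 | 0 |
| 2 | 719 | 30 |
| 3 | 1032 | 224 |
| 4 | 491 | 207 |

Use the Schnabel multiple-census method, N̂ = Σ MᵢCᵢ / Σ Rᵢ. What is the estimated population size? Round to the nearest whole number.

Marked at large before each occasion: Mᵢ = Σⱼ<ᵢ (Cⱼ − Rⱼ) → M1=0, M2=159, M3=848, M4=1656
Σ MᵢCᵢ = 0·159 + 159·719 + 848·1032 + 1656·491 = 0 + 114321 + 875136 + 813096 = 1802553
Σ Rᵢ = 0 + 30 + 224 + 207 = 461
N̂ = 1802553 / 461 ≈ 3910.1 → 3910

N ≈ 3910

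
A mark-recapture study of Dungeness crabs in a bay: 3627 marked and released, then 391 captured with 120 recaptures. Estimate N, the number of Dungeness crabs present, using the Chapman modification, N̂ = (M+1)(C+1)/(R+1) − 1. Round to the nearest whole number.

N ≈ 11,753

N̂ = (3627+1)(391+1)/(120+1) − 1 = 3628·392/121 − 1
= 1422176/121 − 1 ≈ 11753.5 − 1 ≈ 11752.5 → 11753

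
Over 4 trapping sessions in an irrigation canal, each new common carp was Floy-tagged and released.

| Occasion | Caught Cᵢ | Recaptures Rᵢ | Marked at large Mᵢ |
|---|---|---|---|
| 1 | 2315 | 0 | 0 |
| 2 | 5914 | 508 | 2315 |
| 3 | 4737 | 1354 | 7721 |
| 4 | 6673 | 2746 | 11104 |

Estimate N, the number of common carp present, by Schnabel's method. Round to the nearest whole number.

N ≈ 26,988

Σ MᵢCᵢ = 0·2315 + 2315·5914 + 7721·4737 + 11104·6673 = 0 + 13690910 + 36574377 + 74096992 = 124362279
Σ Rᵢ = 0 + 508 + 1354 + 2746 = 4608
N̂ = 124362279 / 4608 ≈ 26988.3 → 26988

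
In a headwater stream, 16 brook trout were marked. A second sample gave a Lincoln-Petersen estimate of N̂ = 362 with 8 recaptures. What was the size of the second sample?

From N = M·C/R: C = N·R / M = 362·8 / 16 = 2896 / 16 = 181.

C = 181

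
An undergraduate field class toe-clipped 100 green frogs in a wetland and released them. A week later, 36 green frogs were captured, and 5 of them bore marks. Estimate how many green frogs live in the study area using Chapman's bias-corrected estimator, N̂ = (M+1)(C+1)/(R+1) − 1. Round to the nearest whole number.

N̂ = (100+1)(36+1)/(5+1) − 1 = 101·37/6 − 1
= 3737/6 − 1 ≈ 622.8 − 1 ≈ 621.8 → 622

N ≈ 622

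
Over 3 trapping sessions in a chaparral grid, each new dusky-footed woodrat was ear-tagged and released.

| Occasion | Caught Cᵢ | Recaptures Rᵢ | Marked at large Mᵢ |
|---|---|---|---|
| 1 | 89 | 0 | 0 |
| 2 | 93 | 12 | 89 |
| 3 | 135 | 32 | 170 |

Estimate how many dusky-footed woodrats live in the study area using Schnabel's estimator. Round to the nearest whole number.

Σ MᵢCᵢ = 0·89 + 89·93 + 170·135 = 0 + 8277 + 22950 = 31227
Σ Rᵢ = 0 + 12 + 32 = 44
N̂ = 31227 / 44 ≈ 709.7 → 710

N ≈ 710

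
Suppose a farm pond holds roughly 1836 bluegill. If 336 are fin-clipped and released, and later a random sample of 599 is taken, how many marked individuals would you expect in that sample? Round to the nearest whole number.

expected recaptures ≈ 110

Expected recaptures E[R] = M·C / N.
E[R] = 336 × 599 / 1836 = 201264 / 1836 ≈ 109.6 → 110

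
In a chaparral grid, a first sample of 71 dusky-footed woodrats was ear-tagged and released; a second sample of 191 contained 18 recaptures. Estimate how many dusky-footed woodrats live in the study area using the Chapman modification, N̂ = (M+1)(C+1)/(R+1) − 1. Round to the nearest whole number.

N̂ = (71+1)(191+1)/(18+1) − 1 = 72·192/19 − 1
= 13824/19 − 1 ≈ 727.6 − 1 ≈ 726.6 → 727

N ≈ 727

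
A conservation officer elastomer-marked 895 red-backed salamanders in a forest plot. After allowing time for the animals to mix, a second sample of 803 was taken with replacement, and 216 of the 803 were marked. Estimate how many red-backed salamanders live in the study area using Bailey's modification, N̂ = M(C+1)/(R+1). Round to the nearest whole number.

N ≈ 3316

N̂ = 895·(803+1)/(216+1) = 895·804/217 = 719580/217 ≈ 3316.0 → 3316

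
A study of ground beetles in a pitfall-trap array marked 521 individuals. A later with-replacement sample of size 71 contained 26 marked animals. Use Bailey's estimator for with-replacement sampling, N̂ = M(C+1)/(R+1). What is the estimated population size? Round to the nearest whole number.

N̂ = 521·(71+1)/(26+1) = 521·72/27 = 37512/27 ≈ 1389.3 → 1389

N ≈ 1389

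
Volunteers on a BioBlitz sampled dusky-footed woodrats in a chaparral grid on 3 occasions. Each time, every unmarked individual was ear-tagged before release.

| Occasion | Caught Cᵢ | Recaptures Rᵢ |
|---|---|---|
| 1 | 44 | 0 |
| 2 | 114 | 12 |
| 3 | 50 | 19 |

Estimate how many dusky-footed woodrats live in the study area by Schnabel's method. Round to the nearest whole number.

N ≈ 397

Marked at large before each occasion: Mᵢ = Σⱼ<ᵢ (Cⱼ − Rⱼ) → M1=0, M2=44, M3=146
Σ MᵢCᵢ = 0·44 + 44·114 + 146·50 = 0 + 5016 + 7300 = 12316
Σ Rᵢ = 0 + 12 + 19 = 31
N̂ = 12316 / 31 ≈ 397.3 → 397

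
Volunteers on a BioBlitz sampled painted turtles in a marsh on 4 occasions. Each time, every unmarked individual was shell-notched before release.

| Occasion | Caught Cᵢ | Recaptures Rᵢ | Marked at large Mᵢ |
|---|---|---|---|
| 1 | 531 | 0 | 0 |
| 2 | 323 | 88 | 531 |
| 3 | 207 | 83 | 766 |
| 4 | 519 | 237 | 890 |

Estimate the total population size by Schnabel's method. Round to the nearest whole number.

N ≈ 1941

Σ MᵢCᵢ = 0·531 + 531·323 + 766·207 + 890·519 = 0 + 171513 + 158562 + 461910 = 791985
Σ Rᵢ = 0 + 88 + 83 + 237 = 408
N̂ = 791985 / 408 ≈ 1941.1 → 1941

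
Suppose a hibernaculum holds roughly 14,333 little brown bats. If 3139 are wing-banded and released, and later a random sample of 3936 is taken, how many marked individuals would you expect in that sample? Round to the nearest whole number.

Expected recaptures E[R] = M·C / N.
E[R] = 3139 × 3936 / 14333 = 12355104 / 14333 ≈ 862.0 → 862

expected recaptures ≈ 862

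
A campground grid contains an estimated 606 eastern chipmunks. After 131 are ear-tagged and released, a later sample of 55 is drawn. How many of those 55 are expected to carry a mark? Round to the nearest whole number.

expected recaptures ≈ 12

Expected recaptures E[R] = M·C / N.
E[R] = 131 × 55 / 606 = 7205 / 606 ≈ 11.9 → 12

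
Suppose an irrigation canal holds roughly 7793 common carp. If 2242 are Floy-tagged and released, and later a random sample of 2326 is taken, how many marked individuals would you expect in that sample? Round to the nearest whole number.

expected recaptures ≈ 669

The marked fraction of the population is 2242/7793, so in a sample of 2326 expect C·(M/N) marked.
E[R] = 2242 × 2326 / 7793 = 5214892 / 7793 ≈ 669.2 → 669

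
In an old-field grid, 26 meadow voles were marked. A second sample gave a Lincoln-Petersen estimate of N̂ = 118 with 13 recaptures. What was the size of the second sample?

From N = M·C/R: C = N·R / M = 118·13 / 26 = 1534 / 26 = 59.

C = 59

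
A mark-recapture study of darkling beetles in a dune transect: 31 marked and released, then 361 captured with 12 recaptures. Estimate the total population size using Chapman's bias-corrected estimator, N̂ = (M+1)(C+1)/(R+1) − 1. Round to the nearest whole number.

N ≈ 890

N̂ = (31+1)(361+1)/(12+1) − 1 = 32·362/13 − 1
= 11584/13 − 1 ≈ 891.1 − 1 ≈ 890.1 → 890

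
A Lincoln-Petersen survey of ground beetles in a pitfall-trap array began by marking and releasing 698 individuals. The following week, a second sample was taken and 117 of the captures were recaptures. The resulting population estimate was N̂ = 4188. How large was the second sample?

From N = M·C/R: C = N·R / M = 4188·117 / 698 = 489996 / 698 = 702.

C = 702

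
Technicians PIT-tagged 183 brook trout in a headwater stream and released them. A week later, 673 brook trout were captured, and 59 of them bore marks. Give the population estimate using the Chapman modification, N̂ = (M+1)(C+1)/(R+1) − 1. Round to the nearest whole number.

N̂ = (183+1)(673+1)/(59+1) − 1 = 184·674/60 − 1
= 124016/60 − 1 ≈ 2066.9 − 1 ≈ 2065.9 → 2066

N ≈ 2066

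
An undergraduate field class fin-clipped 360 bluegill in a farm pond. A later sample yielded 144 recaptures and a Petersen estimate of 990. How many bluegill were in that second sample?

C = 396

From N = M·C/R: C = N·R / M = 990·144 / 360 = 142560 / 360 = 396.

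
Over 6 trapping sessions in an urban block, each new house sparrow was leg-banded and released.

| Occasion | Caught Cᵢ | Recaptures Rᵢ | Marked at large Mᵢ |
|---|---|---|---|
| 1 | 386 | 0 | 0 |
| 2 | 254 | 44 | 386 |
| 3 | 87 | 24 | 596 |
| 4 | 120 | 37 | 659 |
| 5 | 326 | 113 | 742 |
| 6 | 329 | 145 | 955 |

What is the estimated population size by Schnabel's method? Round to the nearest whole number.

Σ MᵢCᵢ = 0·386 + 386·254 + 596·87 + 659·120 + 742·326 + 955·329 = 0 + 98044 + 51852 + 79080 + 241892 + 314195 = 785063
Σ Rᵢ = 0 + 44 + 24 + 37 + 113 + 145 = 363
N̂ = 785063 / 363 ≈ 2162.7 → 2163

N ≈ 2163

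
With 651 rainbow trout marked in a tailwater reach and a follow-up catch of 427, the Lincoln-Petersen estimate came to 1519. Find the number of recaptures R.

R = 183

From N = M·C/R: R = M·C / N = 651·427 / 1519 = 277977 / 1519 = 183.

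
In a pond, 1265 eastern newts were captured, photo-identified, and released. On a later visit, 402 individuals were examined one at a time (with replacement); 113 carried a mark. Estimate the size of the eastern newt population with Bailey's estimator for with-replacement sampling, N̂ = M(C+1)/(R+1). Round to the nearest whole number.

N ≈ 4472

N̂ = 1265·(402+1)/(113+1) = 1265·403/114 = 509795/114 ≈ 4471.9 → 4472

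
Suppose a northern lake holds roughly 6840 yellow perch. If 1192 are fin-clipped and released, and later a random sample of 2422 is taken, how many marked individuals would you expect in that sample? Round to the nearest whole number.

The marked fraction of the population is 1192/6840, so in a sample of 2422 expect C·(M/N) marked.
E[R] = 1192 × 2422 / 6840 = 2887024 / 6840 ≈ 422.1 → 422

expected recaptures ≈ 422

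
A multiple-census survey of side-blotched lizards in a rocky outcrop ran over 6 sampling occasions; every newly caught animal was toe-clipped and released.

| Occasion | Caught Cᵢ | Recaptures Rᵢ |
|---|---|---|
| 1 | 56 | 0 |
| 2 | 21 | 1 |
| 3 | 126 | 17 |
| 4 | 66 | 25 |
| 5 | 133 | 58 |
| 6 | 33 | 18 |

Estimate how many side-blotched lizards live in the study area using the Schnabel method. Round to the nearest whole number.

N ≈ 529

Marked at large before each occasion: Mᵢ = Σⱼ<ᵢ (Cⱼ − Rⱼ) → M1=0, M2=56, M3=76, M4=185, M5=226, M6=301
Σ MᵢCᵢ = 0·56 + 56·21 + 76·126 + 185·66 + 226·133 + 301·33 = 0 + 1176 + 9576 + 12210 + 30058 + 9933 = 62953
Σ Rᵢ = 0 + 1 + 17 + 25 + 58 + 18 = 119
N̂ = 62953 / 119 ≈ 529.0 → 529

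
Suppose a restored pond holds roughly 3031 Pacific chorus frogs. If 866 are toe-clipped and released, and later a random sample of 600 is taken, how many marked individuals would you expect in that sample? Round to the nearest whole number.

The marked fraction of the population is 866/3031, so in a sample of 600 expect C·(M/N) marked.
E[R] = 866 × 600 / 3031 = 519600 / 3031 ≈ 171.4 → 171

expected recaptures ≈ 171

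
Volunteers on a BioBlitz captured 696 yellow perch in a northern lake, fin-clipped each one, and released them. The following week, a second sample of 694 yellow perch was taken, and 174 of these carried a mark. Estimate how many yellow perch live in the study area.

N = 2776

If marked individuals mix randomly, R/C ≈ M/N, giving N ≈ M·C/R.
N = (696 × 694) / 174 = 483024 / 174 = 2776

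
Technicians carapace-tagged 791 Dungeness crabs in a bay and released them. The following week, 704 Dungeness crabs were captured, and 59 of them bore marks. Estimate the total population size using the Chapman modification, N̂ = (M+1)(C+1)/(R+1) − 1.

N̂ = (791+1)(704+1)/(59+1) − 1 = 792·705/60 − 1
= 558360/60 − 1 = 9306 − 1 = 9305

N = 9305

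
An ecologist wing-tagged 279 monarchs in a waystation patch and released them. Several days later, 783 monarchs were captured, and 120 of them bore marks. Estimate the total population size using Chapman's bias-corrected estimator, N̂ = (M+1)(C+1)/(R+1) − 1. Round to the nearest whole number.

N ≈ 1813

N̂ = (279+1)(783+1)/(120+1) − 1 = 280·784/121 − 1
= 219520/121 − 1 ≈ 1814.2 − 1 ≈ 1813.2 → 1813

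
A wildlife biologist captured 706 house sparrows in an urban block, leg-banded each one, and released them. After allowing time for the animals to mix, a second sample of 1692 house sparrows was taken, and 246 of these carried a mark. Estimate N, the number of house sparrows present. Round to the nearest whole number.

N ≈ 4856

If marked individuals mix randomly, R/C ≈ M/N, giving N ≈ M·C/R.
N = (706 × 1692) / 246 = 1194552 / 246 ≈ 4855.9 → 4856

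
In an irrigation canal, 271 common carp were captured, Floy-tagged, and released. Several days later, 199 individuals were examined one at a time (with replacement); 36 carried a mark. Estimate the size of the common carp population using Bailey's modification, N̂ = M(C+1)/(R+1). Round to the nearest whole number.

N ≈ 1465

N̂ = 271·(199+1)/(36+1) = 271·200/37 = 54200/37 ≈ 1464.9 → 1465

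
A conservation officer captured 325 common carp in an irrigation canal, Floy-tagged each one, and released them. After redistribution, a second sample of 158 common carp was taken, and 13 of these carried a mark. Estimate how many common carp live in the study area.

The marked fraction in the recapture sample should equal the marked fraction in the population: 13/158 = 325/N.
N = (325 × 158) / 13 = 51350 / 13 = 3950

N = 3950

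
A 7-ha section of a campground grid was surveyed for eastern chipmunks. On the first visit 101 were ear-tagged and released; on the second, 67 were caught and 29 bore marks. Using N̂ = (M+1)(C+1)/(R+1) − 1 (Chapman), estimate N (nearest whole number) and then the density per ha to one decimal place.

density ≈ 32.9 eastern chipmunks per ha

N̂ = 102·68/30 − 1 = 6936/30 − 1 ≈ 230.2 → 230
Density = N̂ / area = 230 / 7 ≈ 32.86 → 32.9 per ha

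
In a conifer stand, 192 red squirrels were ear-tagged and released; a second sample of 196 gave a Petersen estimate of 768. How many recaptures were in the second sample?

R = 49

From N = M·C/R: R = M·C / N = 192·196 / 768 = 37632 / 768 = 49.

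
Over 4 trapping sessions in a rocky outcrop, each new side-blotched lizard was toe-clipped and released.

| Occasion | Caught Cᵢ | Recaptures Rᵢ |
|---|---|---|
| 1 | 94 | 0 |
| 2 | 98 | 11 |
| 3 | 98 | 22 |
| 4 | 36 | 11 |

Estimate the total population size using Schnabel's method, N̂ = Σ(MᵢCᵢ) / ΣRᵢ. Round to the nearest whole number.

N ≈ 823

Marked at large before each occasion: Mᵢ = Σⱼ<ᵢ (Cⱼ − Rⱼ) → M1=0, M2=94, M3=181, M4=257
Σ MᵢCᵢ = 0·94 + 94·98 + 181·98 + 257·36 = 0 + 9212 + 17738 + 9252 = 36202
Σ Rᵢ = 0 + 11 + 22 + 11 = 44
N̂ = 36202 / 44 ≈ 822.8 → 823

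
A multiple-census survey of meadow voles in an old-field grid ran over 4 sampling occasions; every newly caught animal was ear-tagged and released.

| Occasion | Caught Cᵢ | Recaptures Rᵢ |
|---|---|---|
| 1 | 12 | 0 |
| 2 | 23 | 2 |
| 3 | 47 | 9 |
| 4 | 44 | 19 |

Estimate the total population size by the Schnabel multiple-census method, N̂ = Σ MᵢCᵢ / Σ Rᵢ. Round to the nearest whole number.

Marked at large before each occasion: Mᵢ = Σⱼ<ᵢ (Cⱼ − Rⱼ) → M1=0, M2=12, M3=33, M4=71
Σ MᵢCᵢ = 0·12 + 12·23 + 33·47 + 71·44 = 0 + 276 + 1551 + 3124 = 4951
Σ Rᵢ = 0 + 2 + 9 + 19 = 30
N̂ = 4951 / 30 ≈ 165.0 → 165

N ≈ 165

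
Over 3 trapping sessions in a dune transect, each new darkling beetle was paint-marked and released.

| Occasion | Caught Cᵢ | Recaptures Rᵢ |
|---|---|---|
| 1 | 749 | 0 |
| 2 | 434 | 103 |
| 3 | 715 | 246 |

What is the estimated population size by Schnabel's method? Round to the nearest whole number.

N ≈ 3144

Marked at large before each occasion: Mᵢ = Σⱼ<ᵢ (Cⱼ − Rⱼ) → M1=0, M2=749, M3=1080
Σ MᵢCᵢ = 0·749 + 749·434 + 1080·715 = 0 + 325066 + 772200 = 1097266
Σ Rᵢ = 0 + 103 + 246 = 349
N̂ = 1097266 / 349 ≈ 3144.0 → 3144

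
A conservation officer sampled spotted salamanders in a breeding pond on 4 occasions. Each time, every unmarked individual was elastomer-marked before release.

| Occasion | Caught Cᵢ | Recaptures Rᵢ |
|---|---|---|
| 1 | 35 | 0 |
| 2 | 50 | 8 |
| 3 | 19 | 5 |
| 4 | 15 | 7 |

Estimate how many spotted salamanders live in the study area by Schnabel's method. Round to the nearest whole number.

Marked at large before each occasion: Mᵢ = Σⱼ<ᵢ (Cⱼ − Rⱼ) → M1=0, M2=35, M3=77, M4=91
Σ MᵢCᵢ = 0·35 + 35·50 + 77·19 + 91·15 = 0 + 1750 + 1463 + 1365 = 4578
Σ Rᵢ = 0 + 8 + 5 + 7 = 20
N̂ = 4578 / 20 ≈ 228.9 → 229

N ≈ 229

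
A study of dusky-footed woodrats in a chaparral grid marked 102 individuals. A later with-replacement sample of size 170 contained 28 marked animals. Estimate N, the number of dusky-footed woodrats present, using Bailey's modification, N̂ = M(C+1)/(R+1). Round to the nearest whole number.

N̂ = 102·(170+1)/(28+1) = 102·171/29 = 17442/29 ≈ 601.4 → 601

N ≈ 601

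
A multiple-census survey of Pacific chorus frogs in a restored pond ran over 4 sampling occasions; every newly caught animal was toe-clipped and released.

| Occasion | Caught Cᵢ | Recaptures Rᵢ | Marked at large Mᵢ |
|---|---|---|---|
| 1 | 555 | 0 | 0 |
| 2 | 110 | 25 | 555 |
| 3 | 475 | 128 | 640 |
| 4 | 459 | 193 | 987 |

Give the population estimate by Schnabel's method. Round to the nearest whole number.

N ≈ 2364

Σ MᵢCᵢ = 0·555 + 555·110 + 640·475 + 987·459 = 0 + 61050 + 304000 + 453033 = 818083
Σ Rᵢ = 0 + 25 + 128 + 193 = 346
N̂ = 818083 / 346 ≈ 2364.4 → 2364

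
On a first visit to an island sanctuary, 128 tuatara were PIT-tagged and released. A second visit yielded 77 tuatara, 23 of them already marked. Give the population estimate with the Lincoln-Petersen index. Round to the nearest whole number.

N ≈ 429

The marked fraction in the recapture sample should equal the marked fraction in the population: 23/77 = 128/N.
N = (128 × 77) / 23 = 9856 / 23 ≈ 428.5 → 429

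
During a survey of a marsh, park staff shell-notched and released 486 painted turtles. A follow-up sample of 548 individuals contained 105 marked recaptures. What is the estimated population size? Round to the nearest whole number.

Lincoln-Petersen assumes M/N = R/C, so N = M·C / R.
N = (486 × 548) / 105 = 266328 / 105 ≈ 2536.46 → 2536

N ≈ 2536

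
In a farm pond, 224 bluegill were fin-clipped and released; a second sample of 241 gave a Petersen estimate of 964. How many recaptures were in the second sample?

R = 56

From N = M·C/R: R = M·C / N = 224·241 / 964 = 53984 / 964 = 56.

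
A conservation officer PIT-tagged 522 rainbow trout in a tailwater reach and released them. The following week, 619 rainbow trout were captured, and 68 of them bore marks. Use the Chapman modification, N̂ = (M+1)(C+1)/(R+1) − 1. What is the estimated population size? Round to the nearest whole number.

N̂ = (522+1)(619+1)/(68+1) − 1 = 523·620/69 − 1
= 324260/69 − 1 ≈ 4699.4 − 1 ≈ 4698.4 → 4698

N ≈ 4698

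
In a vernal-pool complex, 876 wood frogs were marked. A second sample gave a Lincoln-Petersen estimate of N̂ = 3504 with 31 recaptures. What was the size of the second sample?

C = 124

From N = M·C/R: C = N·R / M = 3504·31 / 876 = 108624 / 876 = 124.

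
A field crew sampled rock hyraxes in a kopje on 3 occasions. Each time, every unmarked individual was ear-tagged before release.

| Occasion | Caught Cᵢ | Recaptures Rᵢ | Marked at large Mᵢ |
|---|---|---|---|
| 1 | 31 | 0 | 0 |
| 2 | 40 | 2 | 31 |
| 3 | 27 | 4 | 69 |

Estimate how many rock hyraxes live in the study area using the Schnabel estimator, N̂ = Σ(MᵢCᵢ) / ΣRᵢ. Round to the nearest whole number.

N ≈ 517

Σ MᵢCᵢ = 0·31 + 31·40 + 69·27 = 0 + 1240 + 1863 = 3103
Σ Rᵢ = 0 + 2 + 4 = 6
N̂ = 3103 / 6 ≈ 517.2 → 517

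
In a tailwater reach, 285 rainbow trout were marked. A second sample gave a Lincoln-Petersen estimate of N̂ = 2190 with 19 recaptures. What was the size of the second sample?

From N = M·C/R: C = N·R / M = 2190·19 / 285 = 41610 / 285 = 146.

C = 146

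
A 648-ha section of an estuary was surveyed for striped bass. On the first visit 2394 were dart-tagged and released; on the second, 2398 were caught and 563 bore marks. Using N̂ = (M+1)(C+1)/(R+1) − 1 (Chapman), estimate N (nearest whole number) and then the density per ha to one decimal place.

density ≈ 15.7 striped bass per ha

N̂ = 2395·2399/564 − 1 = 5745605/564 − 1 ≈ 10186.2 → 10186
Density = N̂ / area = 10186 / 648 ≈ 15.72 → 15.7 per ha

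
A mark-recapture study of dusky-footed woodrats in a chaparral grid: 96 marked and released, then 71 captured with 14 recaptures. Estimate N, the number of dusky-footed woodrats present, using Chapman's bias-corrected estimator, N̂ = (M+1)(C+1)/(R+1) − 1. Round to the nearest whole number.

N ≈ 465

N̂ = (96+1)(71+1)/(14+1) − 1 = 97·72/15 − 1
= 6984/15 − 1 ≈ 465.6 − 1 ≈ 464.6 → 465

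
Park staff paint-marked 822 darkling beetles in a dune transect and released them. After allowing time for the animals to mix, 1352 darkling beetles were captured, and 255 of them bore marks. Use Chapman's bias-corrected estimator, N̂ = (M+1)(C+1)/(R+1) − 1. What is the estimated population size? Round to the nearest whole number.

N ≈ 4349

N̂ = (822+1)(1352+1)/(255+1) − 1 = 823·1353/256 − 1
= 1113519/256 − 1 ≈ 4349.7 − 1 ≈ 4348.7 → 4349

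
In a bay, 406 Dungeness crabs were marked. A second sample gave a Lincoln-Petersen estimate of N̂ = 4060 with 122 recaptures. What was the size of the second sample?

C = 1220

From N = M·C/R: C = N·R / M = 4060·122 / 406 = 495320 / 406 = 1220.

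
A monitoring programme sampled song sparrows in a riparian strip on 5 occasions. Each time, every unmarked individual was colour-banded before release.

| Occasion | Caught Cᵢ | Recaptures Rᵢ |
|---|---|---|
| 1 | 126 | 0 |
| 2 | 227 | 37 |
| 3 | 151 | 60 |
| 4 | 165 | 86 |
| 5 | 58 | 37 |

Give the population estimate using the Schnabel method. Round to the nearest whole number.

Marked at large before each occasion: Mᵢ = Σⱼ<ᵢ (Cⱼ − Rⱼ) → M1=0, M2=126, M3=316, M4=407, M5=486
Σ MᵢCᵢ = 0·126 + 126·227 + 316·151 + 407·165 + 486·58 = 0 + 28602 + 47716 + 67155 + 28188 = 171661
Σ Rᵢ = 0 + 37 + 60 + 86 + 37 = 220
N̂ = 171661 / 220 ≈ 780.3 → 780

N ≈ 780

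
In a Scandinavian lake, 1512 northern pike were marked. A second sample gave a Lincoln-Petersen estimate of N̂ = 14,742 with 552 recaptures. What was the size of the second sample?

C = 5382

From N = M·C/R: C = N·R / M = 14742·552 / 1512 = 8137584 / 1512 = 5382.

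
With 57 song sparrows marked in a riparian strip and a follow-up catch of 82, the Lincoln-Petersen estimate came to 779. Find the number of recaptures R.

From N = M·C/R: R = M·C / N = 57·82 / 779 = 4674 / 779 = 6.

R = 6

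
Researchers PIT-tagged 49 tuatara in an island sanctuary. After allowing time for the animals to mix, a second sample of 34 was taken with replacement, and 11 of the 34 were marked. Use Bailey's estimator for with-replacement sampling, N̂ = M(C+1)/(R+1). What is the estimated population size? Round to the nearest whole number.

N ≈ 143

N̂ = 49·(34+1)/(11+1) = 49·35/12 = 1715/12 ≈ 142.9 → 143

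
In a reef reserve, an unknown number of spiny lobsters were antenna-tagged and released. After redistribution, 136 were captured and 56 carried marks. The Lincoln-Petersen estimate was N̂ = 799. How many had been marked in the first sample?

M = 329

From N = M·C/R: M = N·R / C = 799·56 / 136 = 44744 / 136 = 329.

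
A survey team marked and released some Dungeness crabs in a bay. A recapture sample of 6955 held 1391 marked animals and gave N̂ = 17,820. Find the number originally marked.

M = 3564

From N = M·C/R: M = N·R / C = 17820·1391 / 6955 = 24787620 / 6955 = 3564.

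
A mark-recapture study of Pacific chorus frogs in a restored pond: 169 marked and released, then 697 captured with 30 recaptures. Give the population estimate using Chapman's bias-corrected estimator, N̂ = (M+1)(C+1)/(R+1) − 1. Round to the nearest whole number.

N ≈ 3827

N̂ = (169+1)(697+1)/(30+1) − 1 = 170·698/31 − 1
= 118660/31 − 1 ≈ 3827.7 − 1 ≈ 3826.7 → 3827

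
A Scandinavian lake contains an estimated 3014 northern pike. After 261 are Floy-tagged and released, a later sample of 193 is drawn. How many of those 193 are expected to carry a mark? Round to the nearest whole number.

The marked fraction of the population is 261/3014, so in a sample of 193 expect C·(M/N) marked.
E[R] = 261 × 193 / 3014 = 50373 / 3014 ≈ 16.7 → 17

expected recaptures ≈ 17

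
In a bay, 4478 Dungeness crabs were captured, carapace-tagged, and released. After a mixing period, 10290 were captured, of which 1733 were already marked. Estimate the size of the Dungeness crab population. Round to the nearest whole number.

N = (4478 × 10290) / 1733 = 46078620 / 1733 ≈ 26588.9 → 26589

N ≈ 26,589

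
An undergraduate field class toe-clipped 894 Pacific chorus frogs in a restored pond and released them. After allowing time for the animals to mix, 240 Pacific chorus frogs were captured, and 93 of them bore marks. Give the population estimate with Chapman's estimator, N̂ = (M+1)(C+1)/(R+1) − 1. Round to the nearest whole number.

N ≈ 2294

N̂ = (894+1)(240+1)/(93+1) − 1 = 895·241/94 − 1
= 215695/94 − 1 ≈ 2294.6 − 1 ≈ 2293.6 → 2294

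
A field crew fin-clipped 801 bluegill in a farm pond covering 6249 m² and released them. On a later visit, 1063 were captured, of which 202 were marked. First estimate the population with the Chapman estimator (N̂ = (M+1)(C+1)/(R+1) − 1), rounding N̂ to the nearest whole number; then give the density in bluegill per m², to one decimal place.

density ≈ 0.7 bluegill per m²

N̂ = 802·1064/203 − 1 = 853328/203 − 1 ≈ 4202.6 → 4203
Density = N̂ / area = 4203 / 6249 ≈ 0.67 → 0.7 per m²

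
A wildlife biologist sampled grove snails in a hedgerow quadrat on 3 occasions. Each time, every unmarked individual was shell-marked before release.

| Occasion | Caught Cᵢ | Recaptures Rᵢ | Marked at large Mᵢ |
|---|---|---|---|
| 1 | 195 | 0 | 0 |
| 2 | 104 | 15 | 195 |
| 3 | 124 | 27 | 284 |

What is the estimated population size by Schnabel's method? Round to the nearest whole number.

Σ MᵢCᵢ = 0·195 + 195·104 + 284·124 = 0 + 20280 + 35216 = 55496
Σ Rᵢ = 0 + 15 + 27 = 42
N̂ = 55496 / 42 ≈ 1321.3 → 1321

N ≈ 1321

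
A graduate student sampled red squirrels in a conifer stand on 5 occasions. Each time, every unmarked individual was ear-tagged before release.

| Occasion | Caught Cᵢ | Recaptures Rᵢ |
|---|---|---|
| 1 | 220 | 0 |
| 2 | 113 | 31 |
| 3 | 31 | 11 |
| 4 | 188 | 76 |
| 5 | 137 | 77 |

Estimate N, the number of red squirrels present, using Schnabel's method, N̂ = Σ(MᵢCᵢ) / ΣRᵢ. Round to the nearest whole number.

Marked at large before each occasion: Mᵢ = Σⱼ<ᵢ (Cⱼ − Rⱼ) → M1=0, M2=220, M3=302, M4=322, M5=434
Σ MᵢCᵢ = 0·220 + 220·113 + 302·31 + 322·188 + 434·137 = 0 + 24860 + 9362 + 60536 + 59458 = 154216
Σ Rᵢ = 0 + 31 + 11 + 76 + 77 = 195
N̂ = 154216 / 195 ≈ 790.9 → 791

N ≈ 791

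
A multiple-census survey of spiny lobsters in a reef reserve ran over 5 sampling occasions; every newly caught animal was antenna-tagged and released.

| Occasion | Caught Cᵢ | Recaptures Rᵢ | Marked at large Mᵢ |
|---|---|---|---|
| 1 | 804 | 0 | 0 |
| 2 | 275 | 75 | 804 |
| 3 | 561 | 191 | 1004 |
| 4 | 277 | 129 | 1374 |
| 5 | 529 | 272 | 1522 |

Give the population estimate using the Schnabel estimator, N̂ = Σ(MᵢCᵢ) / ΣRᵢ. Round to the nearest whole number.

N ≈ 2954

Σ MᵢCᵢ = 0·804 + 804·275 + 1004·561 + 1374·277 + 1522·529 = 0 + 221100 + 563244 + 380598 + 805138 = 1970080
Σ Rᵢ = 0 + 75 + 191 + 129 + 272 = 667
N̂ = 1970080 / 667 ≈ 2953.6 → 2954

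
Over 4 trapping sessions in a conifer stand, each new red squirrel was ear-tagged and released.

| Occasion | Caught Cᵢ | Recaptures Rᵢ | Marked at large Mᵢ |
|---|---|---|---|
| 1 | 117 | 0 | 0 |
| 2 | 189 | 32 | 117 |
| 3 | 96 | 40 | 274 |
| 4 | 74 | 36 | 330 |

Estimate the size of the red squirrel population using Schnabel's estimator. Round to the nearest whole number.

N ≈ 674

Σ MᵢCᵢ = 0·117 + 117·189 + 274·96 + 330·74 = 0 + 22113 + 26304 + 24420 = 72837
Σ Rᵢ = 0 + 32 + 40 + 36 = 108
N̂ = 72837 / 108 ≈ 674.4 → 674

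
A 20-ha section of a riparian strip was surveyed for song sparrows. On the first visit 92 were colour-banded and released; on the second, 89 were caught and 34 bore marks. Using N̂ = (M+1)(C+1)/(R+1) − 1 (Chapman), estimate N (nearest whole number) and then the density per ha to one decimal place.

density ≈ 11.9 song sparrows per ha

N̂ = 93·90/35 − 1 = 8370/35 − 1 ≈ 238.1 → 238
Density = N̂ / area = 238 / 20 ≈ 11.90 → 11.9 per ha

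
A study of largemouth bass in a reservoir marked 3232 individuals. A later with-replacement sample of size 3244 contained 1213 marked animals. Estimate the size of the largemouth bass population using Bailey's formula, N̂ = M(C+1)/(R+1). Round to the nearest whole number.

N ≈ 8639

N̂ = 3232·(3244+1)/(1213+1) = 3232·3245/1214 = 10487840/1214 ≈ 8639.1 → 8639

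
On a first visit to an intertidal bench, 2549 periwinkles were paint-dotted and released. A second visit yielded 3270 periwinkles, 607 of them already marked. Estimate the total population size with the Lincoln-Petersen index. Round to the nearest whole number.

If marked individuals mix randomly, R/C ≈ M/N, giving N ≈ M·C/R.
N = (2549 × 3270) / 607 = 8335230 / 607 ≈ 13731.8 → 13732

N ≈ 13,732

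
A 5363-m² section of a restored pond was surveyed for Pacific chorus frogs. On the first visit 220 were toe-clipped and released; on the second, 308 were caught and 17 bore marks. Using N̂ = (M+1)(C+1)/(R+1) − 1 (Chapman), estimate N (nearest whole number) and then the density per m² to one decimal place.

N̂ = 221·309/18 − 1 = 68289/18 − 1 ≈ 3792.8 → 3793
Density = N̂ / area = 3793 / 5363 ≈ 0.71 → 0.7 per m²

density ≈ 0.7 Pacific chorus frogs per m²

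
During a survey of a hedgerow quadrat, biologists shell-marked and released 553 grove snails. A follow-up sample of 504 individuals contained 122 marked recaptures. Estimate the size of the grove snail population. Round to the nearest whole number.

N ≈ 2285

If marked individuals mix randomly, R/C ≈ M/N, giving N ≈ M·C/R.
N = (553 × 504) / 122 = 278712 / 122 ≈ 2284.5 → 2285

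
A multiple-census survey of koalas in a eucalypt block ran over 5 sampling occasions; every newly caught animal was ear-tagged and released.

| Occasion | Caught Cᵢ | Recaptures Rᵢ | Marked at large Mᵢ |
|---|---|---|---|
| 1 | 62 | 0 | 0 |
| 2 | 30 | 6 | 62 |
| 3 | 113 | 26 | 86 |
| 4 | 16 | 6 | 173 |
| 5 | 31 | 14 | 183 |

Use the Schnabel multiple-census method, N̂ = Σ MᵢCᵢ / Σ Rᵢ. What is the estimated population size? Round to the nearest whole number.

N ≈ 385

Σ MᵢCᵢ = 0·62 + 62·30 + 86·113 + 173·16 + 183·31 = 0 + 1860 + 9718 + 2768 + 5673 = 20019
Σ Rᵢ = 0 + 6 + 26 + 6 + 14 = 52
N̂ = 20019 / 52 ≈ 385.0 → 385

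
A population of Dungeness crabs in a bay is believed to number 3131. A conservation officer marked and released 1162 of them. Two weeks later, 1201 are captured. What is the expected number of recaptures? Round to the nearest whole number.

Expected recaptures E[R] = M·C / N.
E[R] = 1162 × 1201 / 3131 = 1395562 / 3131 ≈ 445.7 → 446

expected recaptures ≈ 446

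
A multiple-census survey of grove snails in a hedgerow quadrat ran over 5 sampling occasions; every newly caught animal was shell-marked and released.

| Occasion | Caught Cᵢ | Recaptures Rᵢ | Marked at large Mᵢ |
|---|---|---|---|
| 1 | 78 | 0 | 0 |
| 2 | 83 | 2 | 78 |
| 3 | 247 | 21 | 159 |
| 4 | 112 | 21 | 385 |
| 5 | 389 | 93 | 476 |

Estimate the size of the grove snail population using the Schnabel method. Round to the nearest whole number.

Σ MᵢCᵢ = 0·78 + 78·83 + 159·247 + 385·112 + 476·389 = 0 + 6474 + 39273 + 43120 + 185164 = 274031
Σ Rᵢ = 0 + 2 + 21 + 21 + 93 = 137
N̂ = 274031 / 137 ≈ 2000.2 → 2000

N ≈ 2000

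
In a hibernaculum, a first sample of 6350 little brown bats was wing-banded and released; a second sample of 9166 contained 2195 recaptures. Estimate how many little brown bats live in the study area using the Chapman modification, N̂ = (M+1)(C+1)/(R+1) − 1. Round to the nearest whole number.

N̂ = (6350+1)(9166+1)/(2195+1) − 1 = 6351·9167/2196 − 1
= 58219617/2196 − 1 ≈ 26511.7 − 1 ≈ 26510.7 → 26511

N ≈ 26,511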